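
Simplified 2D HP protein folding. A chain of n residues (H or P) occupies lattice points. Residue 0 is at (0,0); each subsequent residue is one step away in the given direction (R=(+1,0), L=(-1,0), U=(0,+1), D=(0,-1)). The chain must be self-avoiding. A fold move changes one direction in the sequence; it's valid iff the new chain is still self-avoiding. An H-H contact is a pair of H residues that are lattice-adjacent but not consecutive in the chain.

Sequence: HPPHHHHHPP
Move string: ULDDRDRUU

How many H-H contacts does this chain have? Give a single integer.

Answer: 2

Derivation:
Positions: [(0, 0), (0, 1), (-1, 1), (-1, 0), (-1, -1), (0, -1), (0, -2), (1, -2), (1, -1), (1, 0)]
H-H contact: residue 0 @(0,0) - residue 3 @(-1, 0)
H-H contact: residue 0 @(0,0) - residue 5 @(0, -1)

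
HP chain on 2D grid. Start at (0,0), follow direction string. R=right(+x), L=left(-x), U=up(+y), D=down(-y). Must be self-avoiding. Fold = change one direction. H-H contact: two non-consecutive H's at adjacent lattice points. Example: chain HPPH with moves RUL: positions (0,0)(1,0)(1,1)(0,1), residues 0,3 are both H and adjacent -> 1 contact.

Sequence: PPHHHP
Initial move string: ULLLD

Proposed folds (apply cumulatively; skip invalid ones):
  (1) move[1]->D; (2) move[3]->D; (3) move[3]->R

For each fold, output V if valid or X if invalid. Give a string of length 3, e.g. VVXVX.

Initial: ULLLD -> [(0, 0), (0, 1), (-1, 1), (-2, 1), (-3, 1), (-3, 0)]
Fold 1: move[1]->D => UDLLD INVALID (collision), skipped
Fold 2: move[3]->D => ULLDD VALID
Fold 3: move[3]->R => ULLRD INVALID (collision), skipped

Answer: XVX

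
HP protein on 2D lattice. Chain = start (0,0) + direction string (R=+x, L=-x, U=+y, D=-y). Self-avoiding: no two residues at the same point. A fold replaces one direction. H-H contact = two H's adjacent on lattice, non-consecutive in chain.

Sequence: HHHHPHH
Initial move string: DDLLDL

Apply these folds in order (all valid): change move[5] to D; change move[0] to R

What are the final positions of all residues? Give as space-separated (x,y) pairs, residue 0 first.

Initial moves: DDLLDL
Fold: move[5]->D => DDLLDD (positions: [(0, 0), (0, -1), (0, -2), (-1, -2), (-2, -2), (-2, -3), (-2, -4)])
Fold: move[0]->R => RDLLDD (positions: [(0, 0), (1, 0), (1, -1), (0, -1), (-1, -1), (-1, -2), (-1, -3)])

Answer: (0,0) (1,0) (1,-1) (0,-1) (-1,-1) (-1,-2) (-1,-3)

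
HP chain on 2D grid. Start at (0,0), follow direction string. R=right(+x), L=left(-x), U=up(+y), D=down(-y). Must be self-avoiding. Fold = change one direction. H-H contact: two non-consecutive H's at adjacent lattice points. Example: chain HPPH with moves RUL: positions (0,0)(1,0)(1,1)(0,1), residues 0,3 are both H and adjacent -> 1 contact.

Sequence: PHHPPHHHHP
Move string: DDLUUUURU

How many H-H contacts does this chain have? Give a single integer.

Answer: 0

Derivation:
Positions: [(0, 0), (0, -1), (0, -2), (-1, -2), (-1, -1), (-1, 0), (-1, 1), (-1, 2), (0, 2), (0, 3)]
No H-H contacts found.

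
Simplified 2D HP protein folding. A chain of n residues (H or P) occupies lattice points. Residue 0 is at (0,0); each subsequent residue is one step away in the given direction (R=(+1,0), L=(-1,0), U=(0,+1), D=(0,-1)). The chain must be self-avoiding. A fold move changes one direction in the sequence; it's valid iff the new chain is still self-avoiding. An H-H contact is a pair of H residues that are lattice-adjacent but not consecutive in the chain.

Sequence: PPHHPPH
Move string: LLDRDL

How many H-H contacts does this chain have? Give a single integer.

Positions: [(0, 0), (-1, 0), (-2, 0), (-2, -1), (-1, -1), (-1, -2), (-2, -2)]
H-H contact: residue 3 @(-2,-1) - residue 6 @(-2, -2)

Answer: 1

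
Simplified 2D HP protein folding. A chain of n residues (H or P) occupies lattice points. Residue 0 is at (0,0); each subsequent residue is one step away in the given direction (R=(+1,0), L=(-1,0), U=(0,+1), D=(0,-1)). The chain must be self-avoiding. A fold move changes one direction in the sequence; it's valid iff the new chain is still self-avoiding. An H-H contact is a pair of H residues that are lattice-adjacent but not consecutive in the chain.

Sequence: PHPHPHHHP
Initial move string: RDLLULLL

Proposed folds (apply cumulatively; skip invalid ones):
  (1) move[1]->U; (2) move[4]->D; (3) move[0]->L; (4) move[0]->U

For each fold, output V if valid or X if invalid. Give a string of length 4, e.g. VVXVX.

Answer: VVVV

Derivation:
Initial: RDLLULLL -> [(0, 0), (1, 0), (1, -1), (0, -1), (-1, -1), (-1, 0), (-2, 0), (-3, 0), (-4, 0)]
Fold 1: move[1]->U => RULLULLL VALID
Fold 2: move[4]->D => RULLDLLL VALID
Fold 3: move[0]->L => LULLDLLL VALID
Fold 4: move[0]->U => UULLDLLL VALID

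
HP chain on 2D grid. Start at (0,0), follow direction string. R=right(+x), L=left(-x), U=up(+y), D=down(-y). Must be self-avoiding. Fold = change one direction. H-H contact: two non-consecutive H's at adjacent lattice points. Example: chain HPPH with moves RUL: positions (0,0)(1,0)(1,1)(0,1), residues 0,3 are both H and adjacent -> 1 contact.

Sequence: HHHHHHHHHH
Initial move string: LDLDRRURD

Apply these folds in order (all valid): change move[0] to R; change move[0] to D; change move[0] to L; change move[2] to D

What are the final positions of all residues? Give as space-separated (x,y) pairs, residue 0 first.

Initial moves: LDLDRRURD
Fold: move[0]->R => RDLDRRURD (positions: [(0, 0), (1, 0), (1, -1), (0, -1), (0, -2), (1, -2), (2, -2), (2, -1), (3, -1), (3, -2)])
Fold: move[0]->D => DDLDRRURD (positions: [(0, 0), (0, -1), (0, -2), (-1, -2), (-1, -3), (0, -3), (1, -3), (1, -2), (2, -2), (2, -3)])
Fold: move[0]->L => LDLDRRURD (positions: [(0, 0), (-1, 0), (-1, -1), (-2, -1), (-2, -2), (-1, -2), (0, -2), (0, -1), (1, -1), (1, -2)])
Fold: move[2]->D => LDDDRRURD (positions: [(0, 0), (-1, 0), (-1, -1), (-1, -2), (-1, -3), (0, -3), (1, -3), (1, -2), (2, -2), (2, -3)])

Answer: (0,0) (-1,0) (-1,-1) (-1,-2) (-1,-3) (0,-3) (1,-3) (1,-2) (2,-2) (2,-3)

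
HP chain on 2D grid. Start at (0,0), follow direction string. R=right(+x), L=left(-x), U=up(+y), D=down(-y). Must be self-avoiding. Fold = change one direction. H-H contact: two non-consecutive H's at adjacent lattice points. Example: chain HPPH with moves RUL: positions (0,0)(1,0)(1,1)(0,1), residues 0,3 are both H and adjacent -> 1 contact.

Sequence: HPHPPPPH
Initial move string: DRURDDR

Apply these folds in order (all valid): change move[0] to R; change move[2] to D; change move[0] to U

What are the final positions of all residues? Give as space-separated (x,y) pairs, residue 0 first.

Answer: (0,0) (0,1) (1,1) (1,0) (2,0) (2,-1) (2,-2) (3,-2)

Derivation:
Initial moves: DRURDDR
Fold: move[0]->R => RRURDDR (positions: [(0, 0), (1, 0), (2, 0), (2, 1), (3, 1), (3, 0), (3, -1), (4, -1)])
Fold: move[2]->D => RRDRDDR (positions: [(0, 0), (1, 0), (2, 0), (2, -1), (3, -1), (3, -2), (3, -3), (4, -3)])
Fold: move[0]->U => URDRDDR (positions: [(0, 0), (0, 1), (1, 1), (1, 0), (2, 0), (2, -1), (2, -2), (3, -2)])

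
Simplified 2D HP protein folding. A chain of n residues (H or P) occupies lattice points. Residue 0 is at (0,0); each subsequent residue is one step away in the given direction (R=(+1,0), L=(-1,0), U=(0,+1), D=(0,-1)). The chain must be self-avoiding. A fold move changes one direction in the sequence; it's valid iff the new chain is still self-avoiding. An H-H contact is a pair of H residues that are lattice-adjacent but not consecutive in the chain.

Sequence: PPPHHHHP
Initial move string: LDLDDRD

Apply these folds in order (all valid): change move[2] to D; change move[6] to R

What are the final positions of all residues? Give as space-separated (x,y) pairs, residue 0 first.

Initial moves: LDLDDRD
Fold: move[2]->D => LDDDDRD (positions: [(0, 0), (-1, 0), (-1, -1), (-1, -2), (-1, -3), (-1, -4), (0, -4), (0, -5)])
Fold: move[6]->R => LDDDDRR (positions: [(0, 0), (-1, 0), (-1, -1), (-1, -2), (-1, -3), (-1, -4), (0, -4), (1, -4)])

Answer: (0,0) (-1,0) (-1,-1) (-1,-2) (-1,-3) (-1,-4) (0,-4) (1,-4)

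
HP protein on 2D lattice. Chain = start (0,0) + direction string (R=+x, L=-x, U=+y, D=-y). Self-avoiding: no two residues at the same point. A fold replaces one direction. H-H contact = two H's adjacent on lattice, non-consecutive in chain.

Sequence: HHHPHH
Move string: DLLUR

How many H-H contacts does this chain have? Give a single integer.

Answer: 2

Derivation:
Positions: [(0, 0), (0, -1), (-1, -1), (-2, -1), (-2, 0), (-1, 0)]
H-H contact: residue 0 @(0,0) - residue 5 @(-1, 0)
H-H contact: residue 2 @(-1,-1) - residue 5 @(-1, 0)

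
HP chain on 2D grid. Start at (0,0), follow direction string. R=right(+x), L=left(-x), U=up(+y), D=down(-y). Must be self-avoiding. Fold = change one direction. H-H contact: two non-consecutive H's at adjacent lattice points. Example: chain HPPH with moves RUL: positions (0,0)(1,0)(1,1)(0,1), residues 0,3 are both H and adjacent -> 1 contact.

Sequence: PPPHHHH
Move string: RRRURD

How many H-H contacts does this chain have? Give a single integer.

Positions: [(0, 0), (1, 0), (2, 0), (3, 0), (3, 1), (4, 1), (4, 0)]
H-H contact: residue 3 @(3,0) - residue 6 @(4, 0)

Answer: 1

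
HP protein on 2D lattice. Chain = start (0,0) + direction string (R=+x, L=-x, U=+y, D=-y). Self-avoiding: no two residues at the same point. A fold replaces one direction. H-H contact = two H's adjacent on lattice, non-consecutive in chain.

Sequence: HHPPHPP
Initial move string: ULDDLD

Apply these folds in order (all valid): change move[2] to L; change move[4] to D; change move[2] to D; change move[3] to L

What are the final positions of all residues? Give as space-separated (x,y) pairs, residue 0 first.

Answer: (0,0) (0,1) (-1,1) (-1,0) (-2,0) (-2,-1) (-2,-2)

Derivation:
Initial moves: ULDDLD
Fold: move[2]->L => ULLDLD (positions: [(0, 0), (0, 1), (-1, 1), (-2, 1), (-2, 0), (-3, 0), (-3, -1)])
Fold: move[4]->D => ULLDDD (positions: [(0, 0), (0, 1), (-1, 1), (-2, 1), (-2, 0), (-2, -1), (-2, -2)])
Fold: move[2]->D => ULDDDD (positions: [(0, 0), (0, 1), (-1, 1), (-1, 0), (-1, -1), (-1, -2), (-1, -3)])
Fold: move[3]->L => ULDLDD (positions: [(0, 0), (0, 1), (-1, 1), (-1, 0), (-2, 0), (-2, -1), (-2, -2)])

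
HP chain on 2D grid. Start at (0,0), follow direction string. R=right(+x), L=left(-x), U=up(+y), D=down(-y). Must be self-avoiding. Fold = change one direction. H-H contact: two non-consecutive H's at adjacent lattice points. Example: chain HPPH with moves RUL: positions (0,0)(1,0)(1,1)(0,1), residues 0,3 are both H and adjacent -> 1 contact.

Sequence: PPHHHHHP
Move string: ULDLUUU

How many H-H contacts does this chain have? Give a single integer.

Answer: 1

Derivation:
Positions: [(0, 0), (0, 1), (-1, 1), (-1, 0), (-2, 0), (-2, 1), (-2, 2), (-2, 3)]
H-H contact: residue 2 @(-1,1) - residue 5 @(-2, 1)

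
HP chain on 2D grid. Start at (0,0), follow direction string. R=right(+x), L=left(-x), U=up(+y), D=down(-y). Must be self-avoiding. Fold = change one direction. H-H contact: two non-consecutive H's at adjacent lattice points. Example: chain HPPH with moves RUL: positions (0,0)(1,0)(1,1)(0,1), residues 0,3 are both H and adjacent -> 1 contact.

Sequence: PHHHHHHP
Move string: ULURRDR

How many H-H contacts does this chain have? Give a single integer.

Answer: 2

Derivation:
Positions: [(0, 0), (0, 1), (-1, 1), (-1, 2), (0, 2), (1, 2), (1, 1), (2, 1)]
H-H contact: residue 1 @(0,1) - residue 6 @(1, 1)
H-H contact: residue 1 @(0,1) - residue 4 @(0, 2)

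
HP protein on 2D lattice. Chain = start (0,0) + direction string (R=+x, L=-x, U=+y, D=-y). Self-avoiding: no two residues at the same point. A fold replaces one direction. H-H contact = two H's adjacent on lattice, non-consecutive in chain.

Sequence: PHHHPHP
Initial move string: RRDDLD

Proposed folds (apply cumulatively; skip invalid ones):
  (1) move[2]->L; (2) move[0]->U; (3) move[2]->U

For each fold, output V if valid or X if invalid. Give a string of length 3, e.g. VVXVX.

Answer: XVX

Derivation:
Initial: RRDDLD -> [(0, 0), (1, 0), (2, 0), (2, -1), (2, -2), (1, -2), (1, -3)]
Fold 1: move[2]->L => RRLDLD INVALID (collision), skipped
Fold 2: move[0]->U => URDDLD VALID
Fold 3: move[2]->U => URUDLD INVALID (collision), skipped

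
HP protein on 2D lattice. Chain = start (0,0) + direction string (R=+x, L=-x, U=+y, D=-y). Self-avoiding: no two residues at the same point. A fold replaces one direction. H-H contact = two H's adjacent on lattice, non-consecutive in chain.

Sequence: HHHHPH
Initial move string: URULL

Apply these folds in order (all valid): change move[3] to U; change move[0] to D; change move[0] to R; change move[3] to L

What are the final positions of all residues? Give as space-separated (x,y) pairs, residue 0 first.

Answer: (0,0) (1,0) (2,0) (2,1) (1,1) (0,1)

Derivation:
Initial moves: URULL
Fold: move[3]->U => URUUL (positions: [(0, 0), (0, 1), (1, 1), (1, 2), (1, 3), (0, 3)])
Fold: move[0]->D => DRUUL (positions: [(0, 0), (0, -1), (1, -1), (1, 0), (1, 1), (0, 1)])
Fold: move[0]->R => RRUUL (positions: [(0, 0), (1, 0), (2, 0), (2, 1), (2, 2), (1, 2)])
Fold: move[3]->L => RRULL (positions: [(0, 0), (1, 0), (2, 0), (2, 1), (1, 1), (0, 1)])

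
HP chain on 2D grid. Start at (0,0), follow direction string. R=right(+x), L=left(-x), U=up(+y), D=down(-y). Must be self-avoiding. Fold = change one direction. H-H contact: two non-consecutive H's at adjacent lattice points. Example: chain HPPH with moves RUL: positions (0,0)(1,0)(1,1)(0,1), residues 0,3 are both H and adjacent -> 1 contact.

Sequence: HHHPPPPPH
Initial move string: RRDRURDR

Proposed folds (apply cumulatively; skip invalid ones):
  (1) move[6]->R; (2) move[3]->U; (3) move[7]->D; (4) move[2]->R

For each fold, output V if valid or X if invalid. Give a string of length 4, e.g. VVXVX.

Initial: RRDRURDR -> [(0, 0), (1, 0), (2, 0), (2, -1), (3, -1), (3, 0), (4, 0), (4, -1), (5, -1)]
Fold 1: move[6]->R => RRDRURRR VALID
Fold 2: move[3]->U => RRDUURRR INVALID (collision), skipped
Fold 3: move[7]->D => RRDRURRD VALID
Fold 4: move[2]->R => RRRRURRD VALID

Answer: VXVV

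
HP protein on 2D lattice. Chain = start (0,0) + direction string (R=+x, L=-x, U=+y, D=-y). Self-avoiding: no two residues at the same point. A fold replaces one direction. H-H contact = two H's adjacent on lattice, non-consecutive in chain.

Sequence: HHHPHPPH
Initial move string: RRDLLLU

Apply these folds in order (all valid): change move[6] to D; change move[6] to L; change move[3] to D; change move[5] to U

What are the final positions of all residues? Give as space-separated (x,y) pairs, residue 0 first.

Answer: (0,0) (1,0) (2,0) (2,-1) (2,-2) (1,-2) (1,-1) (0,-1)

Derivation:
Initial moves: RRDLLLU
Fold: move[6]->D => RRDLLLD (positions: [(0, 0), (1, 0), (2, 0), (2, -1), (1, -1), (0, -1), (-1, -1), (-1, -2)])
Fold: move[6]->L => RRDLLLL (positions: [(0, 0), (1, 0), (2, 0), (2, -1), (1, -1), (0, -1), (-1, -1), (-2, -1)])
Fold: move[3]->D => RRDDLLL (positions: [(0, 0), (1, 0), (2, 0), (2, -1), (2, -2), (1, -2), (0, -2), (-1, -2)])
Fold: move[5]->U => RRDDLUL (positions: [(0, 0), (1, 0), (2, 0), (2, -1), (2, -2), (1, -2), (1, -1), (0, -1)])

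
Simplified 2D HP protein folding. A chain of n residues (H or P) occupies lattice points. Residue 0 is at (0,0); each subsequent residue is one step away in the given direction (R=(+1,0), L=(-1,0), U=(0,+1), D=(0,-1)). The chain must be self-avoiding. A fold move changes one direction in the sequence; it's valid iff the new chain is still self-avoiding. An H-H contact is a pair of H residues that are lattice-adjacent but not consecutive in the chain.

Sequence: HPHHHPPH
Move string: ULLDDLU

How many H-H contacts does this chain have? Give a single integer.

Answer: 1

Derivation:
Positions: [(0, 0), (0, 1), (-1, 1), (-2, 1), (-2, 0), (-2, -1), (-3, -1), (-3, 0)]
H-H contact: residue 4 @(-2,0) - residue 7 @(-3, 0)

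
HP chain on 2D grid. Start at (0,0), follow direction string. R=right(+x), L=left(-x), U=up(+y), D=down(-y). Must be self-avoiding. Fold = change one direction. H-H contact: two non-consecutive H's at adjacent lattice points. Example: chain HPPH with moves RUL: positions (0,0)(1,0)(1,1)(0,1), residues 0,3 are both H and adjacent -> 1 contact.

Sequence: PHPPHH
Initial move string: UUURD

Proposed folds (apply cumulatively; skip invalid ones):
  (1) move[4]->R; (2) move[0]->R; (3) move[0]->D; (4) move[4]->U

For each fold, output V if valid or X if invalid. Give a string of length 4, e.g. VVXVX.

Initial: UUURD -> [(0, 0), (0, 1), (0, 2), (0, 3), (1, 3), (1, 2)]
Fold 1: move[4]->R => UUURR VALID
Fold 2: move[0]->R => RUURR VALID
Fold 3: move[0]->D => DUURR INVALID (collision), skipped
Fold 4: move[4]->U => RUURU VALID

Answer: VVXV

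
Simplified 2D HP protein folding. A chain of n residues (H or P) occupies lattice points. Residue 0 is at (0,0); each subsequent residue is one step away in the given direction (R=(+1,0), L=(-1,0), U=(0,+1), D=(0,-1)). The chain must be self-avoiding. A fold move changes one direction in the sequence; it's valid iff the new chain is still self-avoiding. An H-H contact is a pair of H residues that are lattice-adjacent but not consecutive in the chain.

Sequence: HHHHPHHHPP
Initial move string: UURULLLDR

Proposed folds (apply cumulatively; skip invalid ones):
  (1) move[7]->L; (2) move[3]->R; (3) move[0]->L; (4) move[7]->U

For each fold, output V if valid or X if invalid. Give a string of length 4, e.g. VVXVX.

Initial: UURULLLDR -> [(0, 0), (0, 1), (0, 2), (1, 2), (1, 3), (0, 3), (-1, 3), (-2, 3), (-2, 2), (-1, 2)]
Fold 1: move[7]->L => UURULLLLR INVALID (collision), skipped
Fold 2: move[3]->R => UURRLLLDR INVALID (collision), skipped
Fold 3: move[0]->L => LURULLLDR VALID
Fold 4: move[7]->U => LURULLLUR VALID

Answer: XXVV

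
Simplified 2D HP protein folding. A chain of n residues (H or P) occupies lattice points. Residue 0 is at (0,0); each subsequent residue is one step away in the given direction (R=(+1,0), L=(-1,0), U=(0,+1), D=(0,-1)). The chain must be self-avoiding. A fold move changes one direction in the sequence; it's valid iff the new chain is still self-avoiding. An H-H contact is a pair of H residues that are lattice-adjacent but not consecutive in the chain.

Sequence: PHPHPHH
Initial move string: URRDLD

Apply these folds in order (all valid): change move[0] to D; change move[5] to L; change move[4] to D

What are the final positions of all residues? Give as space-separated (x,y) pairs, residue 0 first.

Answer: (0,0) (0,-1) (1,-1) (2,-1) (2,-2) (2,-3) (1,-3)

Derivation:
Initial moves: URRDLD
Fold: move[0]->D => DRRDLD (positions: [(0, 0), (0, -1), (1, -1), (2, -1), (2, -2), (1, -2), (1, -3)])
Fold: move[5]->L => DRRDLL (positions: [(0, 0), (0, -1), (1, -1), (2, -1), (2, -2), (1, -2), (0, -2)])
Fold: move[4]->D => DRRDDL (positions: [(0, 0), (0, -1), (1, -1), (2, -1), (2, -2), (2, -3), (1, -3)])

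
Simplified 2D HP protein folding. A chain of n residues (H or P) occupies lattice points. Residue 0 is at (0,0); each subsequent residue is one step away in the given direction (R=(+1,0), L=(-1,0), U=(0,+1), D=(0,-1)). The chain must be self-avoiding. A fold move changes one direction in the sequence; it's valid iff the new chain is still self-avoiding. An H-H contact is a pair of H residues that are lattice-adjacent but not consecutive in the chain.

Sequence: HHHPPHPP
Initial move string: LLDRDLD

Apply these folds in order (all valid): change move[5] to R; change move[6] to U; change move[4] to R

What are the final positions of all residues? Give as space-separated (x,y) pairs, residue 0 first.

Initial moves: LLDRDLD
Fold: move[5]->R => LLDRDRD (positions: [(0, 0), (-1, 0), (-2, 0), (-2, -1), (-1, -1), (-1, -2), (0, -2), (0, -3)])
Fold: move[6]->U => LLDRDRU (positions: [(0, 0), (-1, 0), (-2, 0), (-2, -1), (-1, -1), (-1, -2), (0, -2), (0, -1)])
Fold: move[4]->R => LLDRRRU (positions: [(0, 0), (-1, 0), (-2, 0), (-2, -1), (-1, -1), (0, -1), (1, -1), (1, 0)])

Answer: (0,0) (-1,0) (-2,0) (-2,-1) (-1,-1) (0,-1) (1,-1) (1,0)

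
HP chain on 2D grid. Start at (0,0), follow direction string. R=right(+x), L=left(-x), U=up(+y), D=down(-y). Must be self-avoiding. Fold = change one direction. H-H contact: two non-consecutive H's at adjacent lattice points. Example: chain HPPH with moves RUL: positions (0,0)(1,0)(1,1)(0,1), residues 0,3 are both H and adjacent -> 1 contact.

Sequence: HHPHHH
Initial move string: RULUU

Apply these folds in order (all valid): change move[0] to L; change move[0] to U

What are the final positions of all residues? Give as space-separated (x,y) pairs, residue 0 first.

Answer: (0,0) (0,1) (0,2) (-1,2) (-1,3) (-1,4)

Derivation:
Initial moves: RULUU
Fold: move[0]->L => LULUU (positions: [(0, 0), (-1, 0), (-1, 1), (-2, 1), (-2, 2), (-2, 3)])
Fold: move[0]->U => UULUU (positions: [(0, 0), (0, 1), (0, 2), (-1, 2), (-1, 3), (-1, 4)])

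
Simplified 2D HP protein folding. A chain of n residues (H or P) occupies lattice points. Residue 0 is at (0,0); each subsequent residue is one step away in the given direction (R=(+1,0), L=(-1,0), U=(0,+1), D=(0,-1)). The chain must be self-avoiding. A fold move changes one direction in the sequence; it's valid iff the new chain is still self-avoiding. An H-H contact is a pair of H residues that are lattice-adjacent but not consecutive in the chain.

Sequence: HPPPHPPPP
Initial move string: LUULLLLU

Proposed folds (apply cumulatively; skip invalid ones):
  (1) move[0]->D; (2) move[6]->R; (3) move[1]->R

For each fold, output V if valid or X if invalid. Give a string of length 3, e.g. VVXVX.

Answer: XXX

Derivation:
Initial: LUULLLLU -> [(0, 0), (-1, 0), (-1, 1), (-1, 2), (-2, 2), (-3, 2), (-4, 2), (-5, 2), (-5, 3)]
Fold 1: move[0]->D => DUULLLLU INVALID (collision), skipped
Fold 2: move[6]->R => LUULLLRU INVALID (collision), skipped
Fold 3: move[1]->R => LRULLLLU INVALID (collision), skipped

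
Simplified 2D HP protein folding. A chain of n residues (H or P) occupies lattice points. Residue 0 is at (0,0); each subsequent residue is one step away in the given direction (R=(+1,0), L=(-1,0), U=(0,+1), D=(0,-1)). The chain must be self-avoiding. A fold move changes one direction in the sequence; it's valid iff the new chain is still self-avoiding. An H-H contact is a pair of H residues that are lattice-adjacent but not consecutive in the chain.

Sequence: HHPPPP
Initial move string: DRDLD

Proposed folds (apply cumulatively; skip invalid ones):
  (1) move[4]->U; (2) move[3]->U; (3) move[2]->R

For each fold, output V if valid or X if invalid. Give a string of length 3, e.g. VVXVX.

Initial: DRDLD -> [(0, 0), (0, -1), (1, -1), (1, -2), (0, -2), (0, -3)]
Fold 1: move[4]->U => DRDLU INVALID (collision), skipped
Fold 2: move[3]->U => DRDUD INVALID (collision), skipped
Fold 3: move[2]->R => DRRLD INVALID (collision), skipped

Answer: XXX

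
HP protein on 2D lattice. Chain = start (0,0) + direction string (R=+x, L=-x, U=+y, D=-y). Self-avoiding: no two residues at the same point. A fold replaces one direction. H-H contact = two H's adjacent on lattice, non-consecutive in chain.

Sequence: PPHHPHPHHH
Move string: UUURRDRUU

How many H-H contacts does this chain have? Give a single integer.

Answer: 1

Derivation:
Positions: [(0, 0), (0, 1), (0, 2), (0, 3), (1, 3), (2, 3), (2, 2), (3, 2), (3, 3), (3, 4)]
H-H contact: residue 5 @(2,3) - residue 8 @(3, 3)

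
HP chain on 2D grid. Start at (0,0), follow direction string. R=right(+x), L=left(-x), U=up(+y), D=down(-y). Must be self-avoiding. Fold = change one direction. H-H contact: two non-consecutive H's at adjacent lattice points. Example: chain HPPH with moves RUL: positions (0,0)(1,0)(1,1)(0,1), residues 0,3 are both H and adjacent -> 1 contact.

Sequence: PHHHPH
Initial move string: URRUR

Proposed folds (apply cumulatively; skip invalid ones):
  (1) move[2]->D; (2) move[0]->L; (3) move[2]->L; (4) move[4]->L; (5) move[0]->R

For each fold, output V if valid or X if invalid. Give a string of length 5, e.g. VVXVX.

Initial: URRUR -> [(0, 0), (0, 1), (1, 1), (2, 1), (2, 2), (3, 2)]
Fold 1: move[2]->D => URDUR INVALID (collision), skipped
Fold 2: move[0]->L => LRRUR INVALID (collision), skipped
Fold 3: move[2]->L => URLUR INVALID (collision), skipped
Fold 4: move[4]->L => URRUL VALID
Fold 5: move[0]->R => RRRUL VALID

Answer: XXXVV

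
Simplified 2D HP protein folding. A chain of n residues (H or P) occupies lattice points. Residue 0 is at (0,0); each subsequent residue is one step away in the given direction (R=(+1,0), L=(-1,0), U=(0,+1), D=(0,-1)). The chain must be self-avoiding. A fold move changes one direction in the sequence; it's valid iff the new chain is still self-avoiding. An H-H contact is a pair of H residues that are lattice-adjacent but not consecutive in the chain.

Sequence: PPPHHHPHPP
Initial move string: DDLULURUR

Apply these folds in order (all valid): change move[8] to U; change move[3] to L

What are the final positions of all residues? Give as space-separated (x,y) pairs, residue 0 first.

Initial moves: DDLULURUR
Fold: move[8]->U => DDLULURUU (positions: [(0, 0), (0, -1), (0, -2), (-1, -2), (-1, -1), (-2, -1), (-2, 0), (-1, 0), (-1, 1), (-1, 2)])
Fold: move[3]->L => DDLLLURUU (positions: [(0, 0), (0, -1), (0, -2), (-1, -2), (-2, -2), (-3, -2), (-3, -1), (-2, -1), (-2, 0), (-2, 1)])

Answer: (0,0) (0,-1) (0,-2) (-1,-2) (-2,-2) (-3,-2) (-3,-1) (-2,-1) (-2,0) (-2,1)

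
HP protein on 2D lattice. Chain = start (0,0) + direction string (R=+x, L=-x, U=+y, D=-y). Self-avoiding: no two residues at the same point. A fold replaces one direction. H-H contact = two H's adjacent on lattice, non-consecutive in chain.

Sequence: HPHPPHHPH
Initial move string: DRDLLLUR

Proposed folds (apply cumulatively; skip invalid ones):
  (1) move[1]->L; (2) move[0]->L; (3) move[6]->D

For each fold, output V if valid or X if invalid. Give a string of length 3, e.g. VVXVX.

Initial: DRDLLLUR -> [(0, 0), (0, -1), (1, -1), (1, -2), (0, -2), (-1, -2), (-2, -2), (-2, -1), (-1, -1)]
Fold 1: move[1]->L => DLDLLLUR VALID
Fold 2: move[0]->L => LLDLLLUR VALID
Fold 3: move[6]->D => LLDLLLDR VALID

Answer: VVV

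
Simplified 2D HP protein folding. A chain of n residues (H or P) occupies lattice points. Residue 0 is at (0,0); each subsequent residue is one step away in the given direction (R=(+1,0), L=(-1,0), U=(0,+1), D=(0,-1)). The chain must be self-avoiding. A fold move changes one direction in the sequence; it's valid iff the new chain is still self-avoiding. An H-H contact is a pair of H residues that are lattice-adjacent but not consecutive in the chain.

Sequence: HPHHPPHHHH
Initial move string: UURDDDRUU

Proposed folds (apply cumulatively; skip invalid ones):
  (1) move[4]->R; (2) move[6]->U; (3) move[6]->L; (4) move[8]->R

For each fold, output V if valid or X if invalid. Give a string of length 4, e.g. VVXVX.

Answer: VXXV

Derivation:
Initial: UURDDDRUU -> [(0, 0), (0, 1), (0, 2), (1, 2), (1, 1), (1, 0), (1, -1), (2, -1), (2, 0), (2, 1)]
Fold 1: move[4]->R => UURDRDRUU VALID
Fold 2: move[6]->U => UURDRDUUU INVALID (collision), skipped
Fold 3: move[6]->L => UURDRDLUU INVALID (collision), skipped
Fold 4: move[8]->R => UURDRDRUR VALID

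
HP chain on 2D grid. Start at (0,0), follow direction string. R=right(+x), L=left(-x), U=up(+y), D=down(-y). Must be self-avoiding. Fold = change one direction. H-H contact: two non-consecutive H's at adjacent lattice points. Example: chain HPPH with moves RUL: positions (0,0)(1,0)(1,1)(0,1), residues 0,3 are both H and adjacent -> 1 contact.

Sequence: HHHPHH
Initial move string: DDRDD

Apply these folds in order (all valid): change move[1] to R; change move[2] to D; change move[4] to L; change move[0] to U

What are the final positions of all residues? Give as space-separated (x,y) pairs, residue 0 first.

Initial moves: DDRDD
Fold: move[1]->R => DRRDD (positions: [(0, 0), (0, -1), (1, -1), (2, -1), (2, -2), (2, -3)])
Fold: move[2]->D => DRDDD (positions: [(0, 0), (0, -1), (1, -1), (1, -2), (1, -3), (1, -4)])
Fold: move[4]->L => DRDDL (positions: [(0, 0), (0, -1), (1, -1), (1, -2), (1, -3), (0, -3)])
Fold: move[0]->U => URDDL (positions: [(0, 0), (0, 1), (1, 1), (1, 0), (1, -1), (0, -1)])

Answer: (0,0) (0,1) (1,1) (1,0) (1,-1) (0,-1)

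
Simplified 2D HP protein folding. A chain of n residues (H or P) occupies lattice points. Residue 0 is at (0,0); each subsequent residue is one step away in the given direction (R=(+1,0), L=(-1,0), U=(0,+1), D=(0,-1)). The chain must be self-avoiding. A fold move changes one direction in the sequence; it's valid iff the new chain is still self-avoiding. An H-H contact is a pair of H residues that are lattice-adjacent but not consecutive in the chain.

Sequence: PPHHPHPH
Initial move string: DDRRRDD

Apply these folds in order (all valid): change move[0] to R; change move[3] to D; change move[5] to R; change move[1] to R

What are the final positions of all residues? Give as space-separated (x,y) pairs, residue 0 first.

Answer: (0,0) (1,0) (2,0) (3,0) (3,-1) (4,-1) (5,-1) (5,-2)

Derivation:
Initial moves: DDRRRDD
Fold: move[0]->R => RDRRRDD (positions: [(0, 0), (1, 0), (1, -1), (2, -1), (3, -1), (4, -1), (4, -2), (4, -3)])
Fold: move[3]->D => RDRDRDD (positions: [(0, 0), (1, 0), (1, -1), (2, -1), (2, -2), (3, -2), (3, -3), (3, -4)])
Fold: move[5]->R => RDRDRRD (positions: [(0, 0), (1, 0), (1, -1), (2, -1), (2, -2), (3, -2), (4, -2), (4, -3)])
Fold: move[1]->R => RRRDRRD (positions: [(0, 0), (1, 0), (2, 0), (3, 0), (3, -1), (4, -1), (5, -1), (5, -2)])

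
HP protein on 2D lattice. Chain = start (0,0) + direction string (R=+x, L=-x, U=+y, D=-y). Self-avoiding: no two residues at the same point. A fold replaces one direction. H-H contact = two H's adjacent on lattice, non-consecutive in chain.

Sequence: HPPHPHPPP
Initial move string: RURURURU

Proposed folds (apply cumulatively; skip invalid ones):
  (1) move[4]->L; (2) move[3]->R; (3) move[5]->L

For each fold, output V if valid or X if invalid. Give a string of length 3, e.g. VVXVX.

Answer: VXX

Derivation:
Initial: RURURURU -> [(0, 0), (1, 0), (1, 1), (2, 1), (2, 2), (3, 2), (3, 3), (4, 3), (4, 4)]
Fold 1: move[4]->L => RURULURU VALID
Fold 2: move[3]->R => RURRLURU INVALID (collision), skipped
Fold 3: move[5]->L => RURULLRU INVALID (collision), skipped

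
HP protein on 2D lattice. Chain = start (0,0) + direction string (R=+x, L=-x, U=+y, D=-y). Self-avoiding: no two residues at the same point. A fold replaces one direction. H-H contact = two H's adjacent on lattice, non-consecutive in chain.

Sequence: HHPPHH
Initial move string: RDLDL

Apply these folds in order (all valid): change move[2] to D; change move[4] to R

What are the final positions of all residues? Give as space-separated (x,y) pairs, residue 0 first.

Initial moves: RDLDL
Fold: move[2]->D => RDDDL (positions: [(0, 0), (1, 0), (1, -1), (1, -2), (1, -3), (0, -3)])
Fold: move[4]->R => RDDDR (positions: [(0, 0), (1, 0), (1, -1), (1, -2), (1, -3), (2, -3)])

Answer: (0,0) (1,0) (1,-1) (1,-2) (1,-3) (2,-3)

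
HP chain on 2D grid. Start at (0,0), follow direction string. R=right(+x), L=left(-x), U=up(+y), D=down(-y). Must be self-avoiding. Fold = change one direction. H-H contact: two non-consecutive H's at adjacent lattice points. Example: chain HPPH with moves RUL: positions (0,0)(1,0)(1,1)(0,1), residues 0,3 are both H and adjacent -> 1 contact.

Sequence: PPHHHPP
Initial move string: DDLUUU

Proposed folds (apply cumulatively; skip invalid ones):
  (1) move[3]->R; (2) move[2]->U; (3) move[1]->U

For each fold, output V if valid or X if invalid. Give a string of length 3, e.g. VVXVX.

Initial: DDLUUU -> [(0, 0), (0, -1), (0, -2), (-1, -2), (-1, -1), (-1, 0), (-1, 1)]
Fold 1: move[3]->R => DDLRUU INVALID (collision), skipped
Fold 2: move[2]->U => DDUUUU INVALID (collision), skipped
Fold 3: move[1]->U => DULUUU INVALID (collision), skipped

Answer: XXX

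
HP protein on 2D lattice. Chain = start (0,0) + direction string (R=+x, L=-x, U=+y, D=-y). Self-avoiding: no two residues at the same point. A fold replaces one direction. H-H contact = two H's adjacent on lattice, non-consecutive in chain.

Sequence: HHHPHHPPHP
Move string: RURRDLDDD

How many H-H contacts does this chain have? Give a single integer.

Positions: [(0, 0), (1, 0), (1, 1), (2, 1), (3, 1), (3, 0), (2, 0), (2, -1), (2, -2), (2, -3)]
No H-H contacts found.

Answer: 0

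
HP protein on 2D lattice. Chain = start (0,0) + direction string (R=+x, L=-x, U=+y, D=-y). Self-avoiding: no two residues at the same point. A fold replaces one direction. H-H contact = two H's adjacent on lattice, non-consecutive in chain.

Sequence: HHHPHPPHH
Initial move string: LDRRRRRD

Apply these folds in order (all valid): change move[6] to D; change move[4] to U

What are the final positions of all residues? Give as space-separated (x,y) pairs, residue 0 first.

Answer: (0,0) (-1,0) (-1,-1) (0,-1) (1,-1) (1,0) (2,0) (2,-1) (2,-2)

Derivation:
Initial moves: LDRRRRRD
Fold: move[6]->D => LDRRRRDD (positions: [(0, 0), (-1, 0), (-1, -1), (0, -1), (1, -1), (2, -1), (3, -1), (3, -2), (3, -3)])
Fold: move[4]->U => LDRRURDD (positions: [(0, 0), (-1, 0), (-1, -1), (0, -1), (1, -1), (1, 0), (2, 0), (2, -1), (2, -2)])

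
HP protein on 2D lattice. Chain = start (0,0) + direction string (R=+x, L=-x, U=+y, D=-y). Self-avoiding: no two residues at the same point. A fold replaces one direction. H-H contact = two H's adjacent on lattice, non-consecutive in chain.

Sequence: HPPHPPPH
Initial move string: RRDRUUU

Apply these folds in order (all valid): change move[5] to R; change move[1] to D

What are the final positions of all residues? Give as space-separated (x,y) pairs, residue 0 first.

Initial moves: RRDRUUU
Fold: move[5]->R => RRDRURU (positions: [(0, 0), (1, 0), (2, 0), (2, -1), (3, -1), (3, 0), (4, 0), (4, 1)])
Fold: move[1]->D => RDDRURU (positions: [(0, 0), (1, 0), (1, -1), (1, -2), (2, -2), (2, -1), (3, -1), (3, 0)])

Answer: (0,0) (1,0) (1,-1) (1,-2) (2,-2) (2,-1) (3,-1) (3,0)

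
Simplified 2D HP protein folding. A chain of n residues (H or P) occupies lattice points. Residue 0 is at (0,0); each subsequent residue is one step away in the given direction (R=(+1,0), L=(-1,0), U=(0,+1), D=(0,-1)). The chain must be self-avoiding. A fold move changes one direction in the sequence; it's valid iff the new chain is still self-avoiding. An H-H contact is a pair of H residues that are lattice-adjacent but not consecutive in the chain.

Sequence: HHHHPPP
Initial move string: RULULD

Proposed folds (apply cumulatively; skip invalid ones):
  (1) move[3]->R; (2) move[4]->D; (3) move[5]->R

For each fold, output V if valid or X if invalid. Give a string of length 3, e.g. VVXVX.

Answer: XXX

Derivation:
Initial: RULULD -> [(0, 0), (1, 0), (1, 1), (0, 1), (0, 2), (-1, 2), (-1, 1)]
Fold 1: move[3]->R => RULRLD INVALID (collision), skipped
Fold 2: move[4]->D => RULUDD INVALID (collision), skipped
Fold 3: move[5]->R => RULULR INVALID (collision), skipped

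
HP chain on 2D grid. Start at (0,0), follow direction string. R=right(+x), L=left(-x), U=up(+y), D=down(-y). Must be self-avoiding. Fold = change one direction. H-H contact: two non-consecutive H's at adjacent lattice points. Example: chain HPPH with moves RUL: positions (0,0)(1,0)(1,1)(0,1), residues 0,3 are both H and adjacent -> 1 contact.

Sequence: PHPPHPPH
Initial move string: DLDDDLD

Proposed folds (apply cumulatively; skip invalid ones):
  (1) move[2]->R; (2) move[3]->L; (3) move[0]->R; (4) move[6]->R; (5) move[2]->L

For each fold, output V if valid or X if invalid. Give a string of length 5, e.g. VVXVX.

Initial: DLDDDLD -> [(0, 0), (0, -1), (-1, -1), (-1, -2), (-1, -3), (-1, -4), (-2, -4), (-2, -5)]
Fold 1: move[2]->R => DLRDDLD INVALID (collision), skipped
Fold 2: move[3]->L => DLDLDLD VALID
Fold 3: move[0]->R => RLDLDLD INVALID (collision), skipped
Fold 4: move[6]->R => DLDLDLR INVALID (collision), skipped
Fold 5: move[2]->L => DLLLDLD VALID

Answer: XVXXV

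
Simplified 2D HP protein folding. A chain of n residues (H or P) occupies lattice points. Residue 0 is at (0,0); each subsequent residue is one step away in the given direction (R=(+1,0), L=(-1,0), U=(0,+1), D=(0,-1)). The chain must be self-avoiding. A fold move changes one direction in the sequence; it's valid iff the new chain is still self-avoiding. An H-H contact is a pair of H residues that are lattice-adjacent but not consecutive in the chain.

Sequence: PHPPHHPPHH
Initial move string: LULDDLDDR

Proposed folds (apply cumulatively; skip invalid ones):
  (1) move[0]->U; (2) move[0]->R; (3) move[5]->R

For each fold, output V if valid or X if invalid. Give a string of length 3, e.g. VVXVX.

Answer: VXX

Derivation:
Initial: LULDDLDDR -> [(0, 0), (-1, 0), (-1, 1), (-2, 1), (-2, 0), (-2, -1), (-3, -1), (-3, -2), (-3, -3), (-2, -3)]
Fold 1: move[0]->U => UULDDLDDR VALID
Fold 2: move[0]->R => RULDDLDDR INVALID (collision), skipped
Fold 3: move[5]->R => UULDDRDDR INVALID (collision), skipped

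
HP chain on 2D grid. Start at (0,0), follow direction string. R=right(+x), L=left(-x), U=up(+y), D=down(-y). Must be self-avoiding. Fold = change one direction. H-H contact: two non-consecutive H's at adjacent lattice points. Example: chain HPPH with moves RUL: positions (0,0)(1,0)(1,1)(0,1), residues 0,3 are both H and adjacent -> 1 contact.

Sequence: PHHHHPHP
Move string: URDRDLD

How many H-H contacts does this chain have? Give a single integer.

Answer: 1

Derivation:
Positions: [(0, 0), (0, 1), (1, 1), (1, 0), (2, 0), (2, -1), (1, -1), (1, -2)]
H-H contact: residue 3 @(1,0) - residue 6 @(1, -1)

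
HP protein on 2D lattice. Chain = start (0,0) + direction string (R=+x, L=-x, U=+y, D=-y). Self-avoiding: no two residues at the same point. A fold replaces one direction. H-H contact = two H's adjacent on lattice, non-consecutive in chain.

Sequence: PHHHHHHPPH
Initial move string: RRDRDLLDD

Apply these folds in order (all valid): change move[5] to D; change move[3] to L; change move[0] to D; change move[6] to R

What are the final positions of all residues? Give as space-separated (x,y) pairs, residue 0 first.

Answer: (0,0) (0,-1) (1,-1) (1,-2) (0,-2) (0,-3) (0,-4) (1,-4) (1,-5) (1,-6)

Derivation:
Initial moves: RRDRDLLDD
Fold: move[5]->D => RRDRDDLDD (positions: [(0, 0), (1, 0), (2, 0), (2, -1), (3, -1), (3, -2), (3, -3), (2, -3), (2, -4), (2, -5)])
Fold: move[3]->L => RRDLDDLDD (positions: [(0, 0), (1, 0), (2, 0), (2, -1), (1, -1), (1, -2), (1, -3), (0, -3), (0, -4), (0, -5)])
Fold: move[0]->D => DRDLDDLDD (positions: [(0, 0), (0, -1), (1, -1), (1, -2), (0, -2), (0, -3), (0, -4), (-1, -4), (-1, -5), (-1, -6)])
Fold: move[6]->R => DRDLDDRDD (positions: [(0, 0), (0, -1), (1, -1), (1, -2), (0, -2), (0, -3), (0, -4), (1, -4), (1, -5), (1, -6)])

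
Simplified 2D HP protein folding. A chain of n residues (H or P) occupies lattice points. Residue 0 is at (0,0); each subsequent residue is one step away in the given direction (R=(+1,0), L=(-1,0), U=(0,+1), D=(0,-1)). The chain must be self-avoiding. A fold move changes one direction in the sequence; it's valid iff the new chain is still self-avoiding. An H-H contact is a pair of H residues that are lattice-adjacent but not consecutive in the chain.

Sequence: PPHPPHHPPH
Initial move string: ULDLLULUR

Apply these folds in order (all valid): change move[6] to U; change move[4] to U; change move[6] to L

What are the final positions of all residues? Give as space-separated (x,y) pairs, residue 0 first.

Initial moves: ULDLLULUR
Fold: move[6]->U => ULDLLUUUR (positions: [(0, 0), (0, 1), (-1, 1), (-1, 0), (-2, 0), (-3, 0), (-3, 1), (-3, 2), (-3, 3), (-2, 3)])
Fold: move[4]->U => ULDLUUUUR (positions: [(0, 0), (0, 1), (-1, 1), (-1, 0), (-2, 0), (-2, 1), (-2, 2), (-2, 3), (-2, 4), (-1, 4)])
Fold: move[6]->L => ULDLUULUR (positions: [(0, 0), (0, 1), (-1, 1), (-1, 0), (-2, 0), (-2, 1), (-2, 2), (-3, 2), (-3, 3), (-2, 3)])

Answer: (0,0) (0,1) (-1,1) (-1,0) (-2,0) (-2,1) (-2,2) (-3,2) (-3,3) (-2,3)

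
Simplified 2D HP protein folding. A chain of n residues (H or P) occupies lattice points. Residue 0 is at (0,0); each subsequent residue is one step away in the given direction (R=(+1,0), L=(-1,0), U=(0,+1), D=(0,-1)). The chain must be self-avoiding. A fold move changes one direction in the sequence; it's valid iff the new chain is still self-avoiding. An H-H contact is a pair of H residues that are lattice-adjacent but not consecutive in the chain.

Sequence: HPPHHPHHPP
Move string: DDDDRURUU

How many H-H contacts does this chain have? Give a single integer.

Positions: [(0, 0), (0, -1), (0, -2), (0, -3), (0, -4), (1, -4), (1, -3), (2, -3), (2, -2), (2, -1)]
H-H contact: residue 3 @(0,-3) - residue 6 @(1, -3)

Answer: 1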